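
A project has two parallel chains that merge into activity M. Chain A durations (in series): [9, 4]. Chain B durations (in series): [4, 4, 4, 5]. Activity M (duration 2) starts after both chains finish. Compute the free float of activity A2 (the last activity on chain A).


ES(A2) = sum of predecessors on chain A = 9
EF(A2) = ES + duration = 9 + 4 = 13
Successor of A2 is M. ES(M) = max(sum(A), sum(B)) = max(13, 17) = 17
Free float = ES(successor) - EF(current) = 17 - 13 = 4

4


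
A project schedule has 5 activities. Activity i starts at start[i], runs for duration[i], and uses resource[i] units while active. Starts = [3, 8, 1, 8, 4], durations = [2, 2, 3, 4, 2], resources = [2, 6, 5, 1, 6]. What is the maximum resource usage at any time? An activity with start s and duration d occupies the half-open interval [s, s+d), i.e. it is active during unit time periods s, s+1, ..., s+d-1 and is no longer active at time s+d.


Each activity i is active on [start_i, start_i + duration_i).
Compute total resource usage per time slot:
  t=0: active resources = [], total = 0
  t=1: active resources = [5], total = 5
  t=2: active resources = [5], total = 5
  t=3: active resources = [2, 5], total = 7
  t=4: active resources = [2, 6], total = 8
  t=5: active resources = [6], total = 6
  t=6: active resources = [], total = 0
  t=7: active resources = [], total = 0
  t=8: active resources = [6, 1], total = 7
  t=9: active resources = [6, 1], total = 7
  t=10: active resources = [1], total = 1
  t=11: active resources = [1], total = 1
Peak resource demand = 8

8


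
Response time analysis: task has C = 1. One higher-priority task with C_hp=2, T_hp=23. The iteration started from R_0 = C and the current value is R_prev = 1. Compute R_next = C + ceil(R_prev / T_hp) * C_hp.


R_next = C + ceil(R_prev / T_hp) * C_hp
ceil(1 / 23) = ceil(0.0435) = 1
Interference = 1 * 2 = 2
R_next = 1 + 2 = 3

3


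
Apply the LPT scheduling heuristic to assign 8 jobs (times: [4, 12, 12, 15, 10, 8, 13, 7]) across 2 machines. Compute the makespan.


Sort jobs in decreasing order (LPT): [15, 13, 12, 12, 10, 8, 7, 4]
Assign each job to the least loaded machine:
  Machine 1: jobs [15, 12, 8, 7], load = 42
  Machine 2: jobs [13, 12, 10, 4], load = 39
Makespan = max load = 42

42


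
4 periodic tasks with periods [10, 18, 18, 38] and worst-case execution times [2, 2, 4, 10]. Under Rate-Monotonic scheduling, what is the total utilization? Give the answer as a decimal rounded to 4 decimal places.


Compute individual utilizations (exact fractions):
  Task 1: C/T = 2/10 = 1/5 (approx. 0.2)
  Task 2: C/T = 2/18 = 1/9 (approx. 0.1111)
  Task 3: C/T = 4/18 = 2/9 (approx. 0.2222)
  Task 4: C/T = 10/38 = 5/19 (approx. 0.2632)
Total utilization U = 1/5 + 1/9 + 2/9 + 5/19 = 227/285
Rounded to 4 decimal places: U = 0.7965
RM (Liu & Layland) bound for 4 tasks = 0.756828; compare with U = 227/285 (approx. 0.796491)
bound < U <= 1, so the RM sufficient condition is not met (inconclusive; an exact test such as response-time analysis is needed).

0.7965


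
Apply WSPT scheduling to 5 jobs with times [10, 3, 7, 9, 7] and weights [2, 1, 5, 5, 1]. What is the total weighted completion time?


Compute p/w ratios and sort ascending (WSPT): [(7, 5), (9, 5), (3, 1), (10, 2), (7, 1)]
Compute weighted completion times:
  Job (p=7,w=5): C=7, w*C=5*7=35
  Job (p=9,w=5): C=16, w*C=5*16=80
  Job (p=3,w=1): C=19, w*C=1*19=19
  Job (p=10,w=2): C=29, w*C=2*29=58
  Job (p=7,w=1): C=36, w*C=1*36=36
Total weighted completion time = 228

228


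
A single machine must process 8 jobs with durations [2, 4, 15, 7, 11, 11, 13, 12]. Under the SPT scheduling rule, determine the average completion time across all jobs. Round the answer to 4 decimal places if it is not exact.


Sort jobs by processing time (SPT order): [2, 4, 7, 11, 11, 12, 13, 15]
Compute completion times sequentially:
  Job 1: processing = 2, completes at 2
  Job 2: processing = 4, completes at 6
  Job 3: processing = 7, completes at 13
  Job 4: processing = 11, completes at 24
  Job 5: processing = 11, completes at 35
  Job 6: processing = 12, completes at 47
  Job 7: processing = 13, completes at 60
  Job 8: processing = 15, completes at 75
Sum of completion times = 262
Average completion time = 262/8 = 32.75

32.75


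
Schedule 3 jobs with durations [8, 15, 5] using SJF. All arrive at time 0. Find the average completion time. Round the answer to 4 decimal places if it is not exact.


SJF order (ascending): [5, 8, 15]
Completion times:
  Job 1: burst=5, C=5
  Job 2: burst=8, C=13
  Job 3: burst=15, C=28
Average completion = 46/3 = 15.3333

15.3333


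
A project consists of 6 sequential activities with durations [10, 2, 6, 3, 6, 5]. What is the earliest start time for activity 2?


Activity 2 starts after activities 1 through 1 complete.
Predecessor durations: [10]
ES = 10 = 10

10


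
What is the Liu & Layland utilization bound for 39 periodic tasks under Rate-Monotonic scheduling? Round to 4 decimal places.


Compute 2^(1/39) = 1.0179318843
Subtract 1: 1.0179318843 - 1 = 0.0179318843
Multiply by n: 39 * 0.0179318843 = 0.6993434877
Round to 4 dp: 0.6993

0.6993


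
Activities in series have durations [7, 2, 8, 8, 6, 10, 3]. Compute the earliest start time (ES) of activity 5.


Activity 5 starts after activities 1 through 4 complete.
Predecessor durations: [7, 2, 8, 8]
ES = 7 + 2 + 8 + 8 = 25

25


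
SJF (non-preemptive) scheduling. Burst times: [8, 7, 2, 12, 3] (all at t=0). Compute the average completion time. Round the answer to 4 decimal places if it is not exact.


SJF order (ascending): [2, 3, 7, 8, 12]
Completion times:
  Job 1: burst=2, C=2
  Job 2: burst=3, C=5
  Job 3: burst=7, C=12
  Job 4: burst=8, C=20
  Job 5: burst=12, C=32
Average completion = 71/5 = 14.2

14.2


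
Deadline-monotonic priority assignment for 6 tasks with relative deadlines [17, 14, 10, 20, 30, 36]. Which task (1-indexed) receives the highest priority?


Sort tasks by relative deadline (ascending):
  Task 3: deadline = 10
  Task 2: deadline = 14
  Task 1: deadline = 17
  Task 4: deadline = 20
  Task 5: deadline = 30
  Task 6: deadline = 36
Priority order (highest first): [3, 2, 1, 4, 5, 6]
Highest priority task = 3

3


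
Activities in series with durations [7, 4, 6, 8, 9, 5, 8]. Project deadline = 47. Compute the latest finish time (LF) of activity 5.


LF(activity 5) = deadline - sum of successor durations
Successors: activities 6 through 7 with durations [5, 8]
Sum of successor durations = 13
LF = 47 - 13 = 34

34


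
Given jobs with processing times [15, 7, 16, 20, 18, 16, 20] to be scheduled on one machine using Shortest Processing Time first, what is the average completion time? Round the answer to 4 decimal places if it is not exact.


Sort jobs by processing time (SPT order): [7, 15, 16, 16, 18, 20, 20]
Compute completion times sequentially:
  Job 1: processing = 7, completes at 7
  Job 2: processing = 15, completes at 22
  Job 3: processing = 16, completes at 38
  Job 4: processing = 16, completes at 54
  Job 5: processing = 18, completes at 72
  Job 6: processing = 20, completes at 92
  Job 7: processing = 20, completes at 112
Sum of completion times = 397
Average completion time = 397/7 = 56.7143

56.7143


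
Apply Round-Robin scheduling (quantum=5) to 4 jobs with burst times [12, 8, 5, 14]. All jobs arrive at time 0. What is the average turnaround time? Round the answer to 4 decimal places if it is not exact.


Time quantum = 5
Execution trace:
  J1 runs 5 units, time = 5
  J2 runs 5 units, time = 10
  J3 runs 5 units, time = 15
  J4 runs 5 units, time = 20
  J1 runs 5 units, time = 25
  J2 runs 3 units, time = 28
  J4 runs 5 units, time = 33
  J1 runs 2 units, time = 35
  J4 runs 4 units, time = 39
Finish times: [35, 28, 15, 39]
Average turnaround = 117/4 = 29.25

29.25


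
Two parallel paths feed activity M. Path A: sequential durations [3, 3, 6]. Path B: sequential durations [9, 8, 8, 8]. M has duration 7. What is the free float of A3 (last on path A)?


ES(A3) = sum of predecessors on chain A = 6
EF(A3) = ES + duration = 6 + 6 = 12
Successor of A3 is M. ES(M) = max(sum(A), sum(B)) = max(12, 33) = 33
Free float = ES(successor) - EF(current) = 33 - 12 = 21

21


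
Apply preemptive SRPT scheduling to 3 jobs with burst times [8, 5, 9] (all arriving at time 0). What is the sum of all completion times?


Since all jobs arrive at t=0, SRPT equals SPT ordering.
SPT order: [5, 8, 9]
Completion times:
  Job 1: p=5, C=5
  Job 2: p=8, C=13
  Job 3: p=9, C=22
Total completion time = 5 + 13 + 22 = 40

40


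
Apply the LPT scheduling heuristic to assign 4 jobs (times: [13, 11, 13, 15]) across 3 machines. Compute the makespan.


Sort jobs in decreasing order (LPT): [15, 13, 13, 11]
Assign each job to the least loaded machine:
  Machine 1: jobs [15], load = 15
  Machine 2: jobs [13, 11], load = 24
  Machine 3: jobs [13], load = 13
Makespan = max load = 24

24


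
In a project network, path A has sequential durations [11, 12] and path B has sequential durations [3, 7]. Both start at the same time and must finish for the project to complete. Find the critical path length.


Path A total = 11 + 12 = 23
Path B total = 3 + 7 = 10
Critical path = longest path = max(23, 10) = 23

23


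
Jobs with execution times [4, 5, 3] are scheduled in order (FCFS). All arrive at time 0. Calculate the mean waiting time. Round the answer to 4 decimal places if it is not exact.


FCFS order (as given): [4, 5, 3]
Waiting times:
  Job 1: wait = 0
  Job 2: wait = 4
  Job 3: wait = 9
Sum of waiting times = 13
Average waiting time = 13/3 = 4.3333

4.3333


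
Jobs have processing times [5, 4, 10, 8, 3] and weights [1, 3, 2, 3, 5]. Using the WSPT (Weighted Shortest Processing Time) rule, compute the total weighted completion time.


Compute p/w ratios and sort ascending (WSPT): [(3, 5), (4, 3), (8, 3), (5, 1), (10, 2)]
Compute weighted completion times:
  Job (p=3,w=5): C=3, w*C=5*3=15
  Job (p=4,w=3): C=7, w*C=3*7=21
  Job (p=8,w=3): C=15, w*C=3*15=45
  Job (p=5,w=1): C=20, w*C=1*20=20
  Job (p=10,w=2): C=30, w*C=2*30=60
Total weighted completion time = 161

161


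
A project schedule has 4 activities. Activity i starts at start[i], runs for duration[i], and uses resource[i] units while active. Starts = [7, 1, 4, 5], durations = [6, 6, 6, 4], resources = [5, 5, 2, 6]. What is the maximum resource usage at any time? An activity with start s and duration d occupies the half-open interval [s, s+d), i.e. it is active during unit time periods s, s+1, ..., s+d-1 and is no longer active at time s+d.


Each activity i is active on [start_i, start_i + duration_i).
Compute total resource usage per time slot:
  t=0: active resources = [], total = 0
  t=1: active resources = [5], total = 5
  t=2: active resources = [5], total = 5
  t=3: active resources = [5], total = 5
  t=4: active resources = [5, 2], total = 7
  t=5: active resources = [5, 2, 6], total = 13
  t=6: active resources = [5, 2, 6], total = 13
  t=7: active resources = [5, 2, 6], total = 13
  t=8: active resources = [5, 2, 6], total = 13
  t=9: active resources = [5, 2], total = 7
  t=10: active resources = [5], total = 5
  t=11: active resources = [5], total = 5
  t=12: active resources = [5], total = 5
Peak resource demand = 13

13


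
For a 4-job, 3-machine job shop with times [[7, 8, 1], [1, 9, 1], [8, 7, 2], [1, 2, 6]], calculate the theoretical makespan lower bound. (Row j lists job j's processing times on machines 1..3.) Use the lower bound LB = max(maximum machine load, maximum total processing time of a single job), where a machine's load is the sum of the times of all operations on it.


Machine loads:
  Machine 1: 7 + 1 + 8 + 1 = 17
  Machine 2: 8 + 9 + 7 + 2 = 26
  Machine 3: 1 + 1 + 2 + 6 = 10
Max machine load = 26
Job totals:
  Job 1: 16
  Job 2: 11
  Job 3: 17
  Job 4: 9
Max job total = 17
Lower bound = max(26, 17) = 26

26


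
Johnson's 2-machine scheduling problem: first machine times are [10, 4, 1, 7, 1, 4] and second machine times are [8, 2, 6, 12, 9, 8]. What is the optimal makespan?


Apply Johnson's rule:
  Group 1 (a <= b): [(3, 1, 6), (5, 1, 9), (6, 4, 8), (4, 7, 12)]
  Group 2 (a > b): [(1, 10, 8), (2, 4, 2)]
Optimal job order: [3, 5, 6, 4, 1, 2]
Schedule:
  Job 3: M1 done at 1, M2 done at 7
  Job 5: M1 done at 2, M2 done at 16
  Job 6: M1 done at 6, M2 done at 24
  Job 4: M1 done at 13, M2 done at 36
  Job 1: M1 done at 23, M2 done at 44
  Job 2: M1 done at 27, M2 done at 46
Makespan = 46

46


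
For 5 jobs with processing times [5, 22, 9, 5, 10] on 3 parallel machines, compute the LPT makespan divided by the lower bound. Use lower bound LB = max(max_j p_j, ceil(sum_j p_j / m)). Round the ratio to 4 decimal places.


LPT order: [22, 10, 9, 5, 5]
Machine loads after assignment: [22, 15, 14]
LPT makespan = 22
Lower bound = max(max_job, ceil(total/3)) = max(22, 17) = 22
Ratio = 22 / 22 = 1.0

1.0


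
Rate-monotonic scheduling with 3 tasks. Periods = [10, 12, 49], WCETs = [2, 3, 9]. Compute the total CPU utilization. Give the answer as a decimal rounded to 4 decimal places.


Compute individual utilizations (exact fractions):
  Task 1: C/T = 2/10 = 1/5 (approx. 0.2)
  Task 2: C/T = 3/12 = 1/4 (approx. 0.25)
  Task 3: C/T = 9/49 (approx. 0.1837)
Total utilization U = 1/5 + 1/4 + 9/49 = 621/980
Rounded to 4 decimal places: U = 0.6337
RM (Liu & Layland) bound for 3 tasks = 0.779763; compare with U = 621/980 (approx. 0.633673)
U <= bound, so schedulable by RM sufficient condition.

0.6337


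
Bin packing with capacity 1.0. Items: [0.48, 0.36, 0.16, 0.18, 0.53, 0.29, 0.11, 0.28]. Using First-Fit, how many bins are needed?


Place items sequentially using First-Fit:
  Item 0.48 -> new Bin 1
  Item 0.36 -> Bin 1 (now 0.84)
  Item 0.16 -> Bin 1 (now 1.0)
  Item 0.18 -> new Bin 2
  Item 0.53 -> Bin 2 (now 0.71)
  Item 0.29 -> Bin 2 (now 1.0)
  Item 0.11 -> new Bin 3
  Item 0.28 -> Bin 3 (now 0.39)
Total bins used = 3

3


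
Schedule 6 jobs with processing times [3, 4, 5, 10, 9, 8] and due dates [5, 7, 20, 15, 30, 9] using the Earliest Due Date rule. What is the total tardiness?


Sort by due date (EDD order): [(3, 5), (4, 7), (8, 9), (10, 15), (5, 20), (9, 30)]
Compute completion times and tardiness:
  Job 1: p=3, d=5, C=3, tardiness=max(0,3-5)=0
  Job 2: p=4, d=7, C=7, tardiness=max(0,7-7)=0
  Job 3: p=8, d=9, C=15, tardiness=max(0,15-9)=6
  Job 4: p=10, d=15, C=25, tardiness=max(0,25-15)=10
  Job 5: p=5, d=20, C=30, tardiness=max(0,30-20)=10
  Job 6: p=9, d=30, C=39, tardiness=max(0,39-30)=9
Total tardiness = 35

35


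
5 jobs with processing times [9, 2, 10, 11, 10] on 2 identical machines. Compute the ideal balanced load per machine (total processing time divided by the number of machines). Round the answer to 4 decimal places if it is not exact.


Total processing time = 9 + 2 + 10 + 11 + 10 = 42
Number of machines = 2
Ideal balanced load = 42 / 2 = 21.0

21.0


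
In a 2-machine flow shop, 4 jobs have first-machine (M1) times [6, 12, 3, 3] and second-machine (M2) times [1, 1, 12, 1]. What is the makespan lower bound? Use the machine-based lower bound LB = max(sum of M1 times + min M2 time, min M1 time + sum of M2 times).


LB1 = sum(M1 times) + min(M2 times) = 24 + 1 = 25
LB2 = min(M1 times) + sum(M2 times) = 3 + 15 = 18
Lower bound = max(LB1, LB2) = max(25, 18) = 25

25


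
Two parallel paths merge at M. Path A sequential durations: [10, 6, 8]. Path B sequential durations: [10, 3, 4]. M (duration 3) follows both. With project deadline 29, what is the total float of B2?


Forward pass: ES(B2) = sum of predecessors on chain B = 10
EF = ES + duration = 10 + 3 = 13
Backward pass: LF(M) = deadline = 29; LS(M) = 29 - 3 = 26
LF(B2) = LS(M) - sum(successors on chain B) = 26 - 4 = 22
LS = LF - duration = 22 - 3 = 19
Total float = LS - ES = 19 - 10 = 9

9


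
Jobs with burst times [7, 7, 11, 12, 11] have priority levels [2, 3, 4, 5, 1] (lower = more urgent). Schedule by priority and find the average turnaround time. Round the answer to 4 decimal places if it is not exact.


Sort by priority (ascending = highest first):
Order: [(1, 11), (2, 7), (3, 7), (4, 11), (5, 12)]
Completion times:
  Priority 1, burst=11, C=11
  Priority 2, burst=7, C=18
  Priority 3, burst=7, C=25
  Priority 4, burst=11, C=36
  Priority 5, burst=12, C=48
Average turnaround = 138/5 = 27.6

27.6


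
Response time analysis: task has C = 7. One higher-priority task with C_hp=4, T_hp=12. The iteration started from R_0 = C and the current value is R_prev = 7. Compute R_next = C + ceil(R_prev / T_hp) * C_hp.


R_next = C + ceil(R_prev / T_hp) * C_hp
ceil(7 / 12) = ceil(0.5833) = 1
Interference = 1 * 4 = 4
R_next = 7 + 4 = 11

11


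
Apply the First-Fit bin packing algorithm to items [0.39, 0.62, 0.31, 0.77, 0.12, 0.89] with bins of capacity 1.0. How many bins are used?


Place items sequentially using First-Fit:
  Item 0.39 -> new Bin 1
  Item 0.62 -> new Bin 2
  Item 0.31 -> Bin 1 (now 0.7)
  Item 0.77 -> new Bin 3
  Item 0.12 -> Bin 1 (now 0.82)
  Item 0.89 -> new Bin 4
Total bins used = 4

4


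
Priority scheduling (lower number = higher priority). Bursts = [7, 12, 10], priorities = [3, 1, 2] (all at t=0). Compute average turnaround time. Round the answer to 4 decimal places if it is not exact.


Sort by priority (ascending = highest first):
Order: [(1, 12), (2, 10), (3, 7)]
Completion times:
  Priority 1, burst=12, C=12
  Priority 2, burst=10, C=22
  Priority 3, burst=7, C=29
Average turnaround = 63/3 = 21.0

21.0


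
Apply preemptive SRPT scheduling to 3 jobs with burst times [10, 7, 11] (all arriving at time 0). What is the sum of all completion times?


Since all jobs arrive at t=0, SRPT equals SPT ordering.
SPT order: [7, 10, 11]
Completion times:
  Job 1: p=7, C=7
  Job 2: p=10, C=17
  Job 3: p=11, C=28
Total completion time = 7 + 17 + 28 = 52

52


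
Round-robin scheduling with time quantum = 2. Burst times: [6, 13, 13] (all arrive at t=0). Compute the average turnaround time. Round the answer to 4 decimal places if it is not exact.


Time quantum = 2
Execution trace:
  J1 runs 2 units, time = 2
  J2 runs 2 units, time = 4
  J3 runs 2 units, time = 6
  J1 runs 2 units, time = 8
  J2 runs 2 units, time = 10
  J3 runs 2 units, time = 12
  J1 runs 2 units, time = 14
  J2 runs 2 units, time = 16
  J3 runs 2 units, time = 18
  J2 runs 2 units, time = 20
  J3 runs 2 units, time = 22
  J2 runs 2 units, time = 24
  J3 runs 2 units, time = 26
  J2 runs 2 units, time = 28
  J3 runs 2 units, time = 30
  J2 runs 1 units, time = 31
  J3 runs 1 units, time = 32
Finish times: [14, 31, 32]
Average turnaround = 77/3 = 25.6667

25.6667


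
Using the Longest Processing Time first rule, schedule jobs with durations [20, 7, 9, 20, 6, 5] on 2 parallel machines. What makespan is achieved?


Sort jobs in decreasing order (LPT): [20, 20, 9, 7, 6, 5]
Assign each job to the least loaded machine:
  Machine 1: jobs [20, 9, 5], load = 34
  Machine 2: jobs [20, 7, 6], load = 33
Makespan = max load = 34

34


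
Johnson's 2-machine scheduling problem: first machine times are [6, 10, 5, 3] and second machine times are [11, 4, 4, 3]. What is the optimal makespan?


Apply Johnson's rule:
  Group 1 (a <= b): [(4, 3, 3), (1, 6, 11)]
  Group 2 (a > b): [(2, 10, 4), (3, 5, 4)]
Optimal job order: [4, 1, 2, 3]
Schedule:
  Job 4: M1 done at 3, M2 done at 6
  Job 1: M1 done at 9, M2 done at 20
  Job 2: M1 done at 19, M2 done at 24
  Job 3: M1 done at 24, M2 done at 28
Makespan = 28

28


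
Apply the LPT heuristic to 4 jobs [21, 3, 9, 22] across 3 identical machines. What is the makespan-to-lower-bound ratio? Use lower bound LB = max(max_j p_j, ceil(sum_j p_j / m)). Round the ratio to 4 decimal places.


LPT order: [22, 21, 9, 3]
Machine loads after assignment: [22, 21, 12]
LPT makespan = 22
Lower bound = max(max_job, ceil(total/3)) = max(22, 19) = 22
Ratio = 22 / 22 = 1.0

1.0


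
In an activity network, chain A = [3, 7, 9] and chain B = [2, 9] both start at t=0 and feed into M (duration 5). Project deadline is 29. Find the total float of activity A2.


Forward pass: ES(A2) = sum of predecessors on chain A = 3
EF = ES + duration = 3 + 7 = 10
Backward pass: LF(M) = deadline = 29; LS(M) = 29 - 5 = 24
LF(A2) = LS(M) - sum(successors on chain A) = 24 - 9 = 15
LS = LF - duration = 15 - 7 = 8
Total float = LS - ES = 8 - 3 = 5

5


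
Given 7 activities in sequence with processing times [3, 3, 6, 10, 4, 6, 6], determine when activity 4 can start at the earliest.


Activity 4 starts after activities 1 through 3 complete.
Predecessor durations: [3, 3, 6]
ES = 3 + 3 + 6 = 12

12


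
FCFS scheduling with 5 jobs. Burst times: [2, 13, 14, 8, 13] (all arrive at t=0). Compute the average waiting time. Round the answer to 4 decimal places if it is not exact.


FCFS order (as given): [2, 13, 14, 8, 13]
Waiting times:
  Job 1: wait = 0
  Job 2: wait = 2
  Job 3: wait = 15
  Job 4: wait = 29
  Job 5: wait = 37
Sum of waiting times = 83
Average waiting time = 83/5 = 16.6

16.6


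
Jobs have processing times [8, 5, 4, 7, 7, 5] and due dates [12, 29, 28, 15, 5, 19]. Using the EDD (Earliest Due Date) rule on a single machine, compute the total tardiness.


Sort by due date (EDD order): [(7, 5), (8, 12), (7, 15), (5, 19), (4, 28), (5, 29)]
Compute completion times and tardiness:
  Job 1: p=7, d=5, C=7, tardiness=max(0,7-5)=2
  Job 2: p=8, d=12, C=15, tardiness=max(0,15-12)=3
  Job 3: p=7, d=15, C=22, tardiness=max(0,22-15)=7
  Job 4: p=5, d=19, C=27, tardiness=max(0,27-19)=8
  Job 5: p=4, d=28, C=31, tardiness=max(0,31-28)=3
  Job 6: p=5, d=29, C=36, tardiness=max(0,36-29)=7
Total tardiness = 30

30


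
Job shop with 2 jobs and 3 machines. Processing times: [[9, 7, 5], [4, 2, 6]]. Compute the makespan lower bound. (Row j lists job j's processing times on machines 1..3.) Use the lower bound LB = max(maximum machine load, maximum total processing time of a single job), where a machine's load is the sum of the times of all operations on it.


Machine loads:
  Machine 1: 9 + 4 = 13
  Machine 2: 7 + 2 = 9
  Machine 3: 5 + 6 = 11
Max machine load = 13
Job totals:
  Job 1: 21
  Job 2: 12
Max job total = 21
Lower bound = max(13, 21) = 21

21


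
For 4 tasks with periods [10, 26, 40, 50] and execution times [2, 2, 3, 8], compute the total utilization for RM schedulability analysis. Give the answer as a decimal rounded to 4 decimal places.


Compute individual utilizations (exact fractions):
  Task 1: C/T = 2/10 = 1/5 (approx. 0.2)
  Task 2: C/T = 2/26 = 1/13 (approx. 0.0769)
  Task 3: C/T = 3/40 (approx. 0.075)
  Task 4: C/T = 8/50 = 4/25 (approx. 0.16)
Total utilization U = 1/5 + 1/13 + 3/40 + 4/25 = 1331/2600
Rounded to 4 decimal places: U = 0.5119
RM (Liu & Layland) bound for 4 tasks = 0.756828; compare with U = 1331/2600 (approx. 0.511923)
U <= bound, so schedulable by RM sufficient condition.

0.5119


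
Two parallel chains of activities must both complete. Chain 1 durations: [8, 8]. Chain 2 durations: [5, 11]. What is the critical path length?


Path A total = 8 + 8 = 16
Path B total = 5 + 11 = 16
Critical path = longest path = max(16, 16) = 16

16


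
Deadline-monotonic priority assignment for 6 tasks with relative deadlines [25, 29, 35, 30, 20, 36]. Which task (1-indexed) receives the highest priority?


Sort tasks by relative deadline (ascending):
  Task 5: deadline = 20
  Task 1: deadline = 25
  Task 2: deadline = 29
  Task 4: deadline = 30
  Task 3: deadline = 35
  Task 6: deadline = 36
Priority order (highest first): [5, 1, 2, 4, 3, 6]
Highest priority task = 5

5


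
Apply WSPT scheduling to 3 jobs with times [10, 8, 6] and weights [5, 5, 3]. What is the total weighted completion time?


Compute p/w ratios and sort ascending (WSPT): [(8, 5), (10, 5), (6, 3)]
Compute weighted completion times:
  Job (p=8,w=5): C=8, w*C=5*8=40
  Job (p=10,w=5): C=18, w*C=5*18=90
  Job (p=6,w=3): C=24, w*C=3*24=72
Total weighted completion time = 202

202


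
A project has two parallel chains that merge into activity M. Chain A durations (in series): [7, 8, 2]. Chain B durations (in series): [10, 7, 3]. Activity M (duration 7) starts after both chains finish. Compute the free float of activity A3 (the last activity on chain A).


ES(A3) = sum of predecessors on chain A = 15
EF(A3) = ES + duration = 15 + 2 = 17
Successor of A3 is M. ES(M) = max(sum(A), sum(B)) = max(17, 20) = 20
Free float = ES(successor) - EF(current) = 20 - 17 = 3

3


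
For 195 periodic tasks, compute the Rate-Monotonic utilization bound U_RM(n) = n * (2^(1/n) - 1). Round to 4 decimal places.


Compute 2^(1/195) = 1.0035609260
Subtract 1: 1.0035609260 - 1 = 0.0035609260
Multiply by n: 195 * 0.0035609260 = 0.6943805700
Round to 4 dp: 0.6944

0.6944


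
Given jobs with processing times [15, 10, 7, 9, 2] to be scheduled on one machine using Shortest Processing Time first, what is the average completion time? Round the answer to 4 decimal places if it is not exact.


Sort jobs by processing time (SPT order): [2, 7, 9, 10, 15]
Compute completion times sequentially:
  Job 1: processing = 2, completes at 2
  Job 2: processing = 7, completes at 9
  Job 3: processing = 9, completes at 18
  Job 4: processing = 10, completes at 28
  Job 5: processing = 15, completes at 43
Sum of completion times = 100
Average completion time = 100/5 = 20.0

20.0


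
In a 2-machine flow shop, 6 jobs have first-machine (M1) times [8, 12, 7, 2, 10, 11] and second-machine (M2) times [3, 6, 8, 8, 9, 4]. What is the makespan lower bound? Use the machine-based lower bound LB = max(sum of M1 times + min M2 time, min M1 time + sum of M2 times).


LB1 = sum(M1 times) + min(M2 times) = 50 + 3 = 53
LB2 = min(M1 times) + sum(M2 times) = 2 + 38 = 40
Lower bound = max(LB1, LB2) = max(53, 40) = 53

53


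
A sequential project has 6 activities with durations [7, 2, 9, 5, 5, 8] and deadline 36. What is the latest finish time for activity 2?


LF(activity 2) = deadline - sum of successor durations
Successors: activities 3 through 6 with durations [9, 5, 5, 8]
Sum of successor durations = 27
LF = 36 - 27 = 9

9


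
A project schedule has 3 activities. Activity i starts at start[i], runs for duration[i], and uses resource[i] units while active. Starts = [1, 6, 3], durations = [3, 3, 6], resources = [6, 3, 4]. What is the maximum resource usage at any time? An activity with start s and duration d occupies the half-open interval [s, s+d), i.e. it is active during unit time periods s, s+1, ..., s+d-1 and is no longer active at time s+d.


Each activity i is active on [start_i, start_i + duration_i).
Compute total resource usage per time slot:
  t=0: active resources = [], total = 0
  t=1: active resources = [6], total = 6
  t=2: active resources = [6], total = 6
  t=3: active resources = [6, 4], total = 10
  t=4: active resources = [4], total = 4
  t=5: active resources = [4], total = 4
  t=6: active resources = [3, 4], total = 7
  t=7: active resources = [3, 4], total = 7
  t=8: active resources = [3, 4], total = 7
Peak resource demand = 10

10


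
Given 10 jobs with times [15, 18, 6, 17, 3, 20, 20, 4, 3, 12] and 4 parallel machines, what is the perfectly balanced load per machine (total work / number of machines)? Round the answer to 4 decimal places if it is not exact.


Total processing time = 15 + 18 + 6 + 17 + 3 + 20 + 20 + 4 + 3 + 12 = 118
Number of machines = 4
Ideal balanced load = 118 / 4 = 29.5

29.5


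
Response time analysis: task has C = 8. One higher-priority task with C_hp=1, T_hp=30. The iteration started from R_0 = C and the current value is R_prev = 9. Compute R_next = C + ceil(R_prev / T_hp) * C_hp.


R_next = C + ceil(R_prev / T_hp) * C_hp
ceil(9 / 30) = ceil(0.3) = 1
Interference = 1 * 1 = 1
R_next = 8 + 1 = 9
R_next = R_prev, so the iteration has converged (response time = 9).

9


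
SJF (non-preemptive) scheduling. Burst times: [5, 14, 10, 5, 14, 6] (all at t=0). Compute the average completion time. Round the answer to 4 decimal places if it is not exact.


SJF order (ascending): [5, 5, 6, 10, 14, 14]
Completion times:
  Job 1: burst=5, C=5
  Job 2: burst=5, C=10
  Job 3: burst=6, C=16
  Job 4: burst=10, C=26
  Job 5: burst=14, C=40
  Job 6: burst=14, C=54
Average completion = 151/6 = 25.1667

25.1667


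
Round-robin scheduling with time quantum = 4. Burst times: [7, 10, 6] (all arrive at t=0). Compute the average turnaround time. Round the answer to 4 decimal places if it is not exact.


Time quantum = 4
Execution trace:
  J1 runs 4 units, time = 4
  J2 runs 4 units, time = 8
  J3 runs 4 units, time = 12
  J1 runs 3 units, time = 15
  J2 runs 4 units, time = 19
  J3 runs 2 units, time = 21
  J2 runs 2 units, time = 23
Finish times: [15, 23, 21]
Average turnaround = 59/3 = 19.6667

19.6667


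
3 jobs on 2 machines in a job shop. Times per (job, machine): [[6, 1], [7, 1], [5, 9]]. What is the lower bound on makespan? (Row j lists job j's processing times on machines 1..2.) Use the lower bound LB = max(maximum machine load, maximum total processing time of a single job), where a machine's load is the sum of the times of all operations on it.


Machine loads:
  Machine 1: 6 + 7 + 5 = 18
  Machine 2: 1 + 1 + 9 = 11
Max machine load = 18
Job totals:
  Job 1: 7
  Job 2: 8
  Job 3: 14
Max job total = 14
Lower bound = max(18, 14) = 18

18


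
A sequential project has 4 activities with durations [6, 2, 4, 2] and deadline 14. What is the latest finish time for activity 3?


LF(activity 3) = deadline - sum of successor durations
Successors: activities 4 through 4 with durations [2]
Sum of successor durations = 2
LF = 14 - 2 = 12

12


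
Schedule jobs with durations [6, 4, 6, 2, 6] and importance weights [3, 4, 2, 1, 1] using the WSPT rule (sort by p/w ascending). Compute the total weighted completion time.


Compute p/w ratios and sort ascending (WSPT): [(4, 4), (6, 3), (2, 1), (6, 2), (6, 1)]
Compute weighted completion times:
  Job (p=4,w=4): C=4, w*C=4*4=16
  Job (p=6,w=3): C=10, w*C=3*10=30
  Job (p=2,w=1): C=12, w*C=1*12=12
  Job (p=6,w=2): C=18, w*C=2*18=36
  Job (p=6,w=1): C=24, w*C=1*24=24
Total weighted completion time = 118

118


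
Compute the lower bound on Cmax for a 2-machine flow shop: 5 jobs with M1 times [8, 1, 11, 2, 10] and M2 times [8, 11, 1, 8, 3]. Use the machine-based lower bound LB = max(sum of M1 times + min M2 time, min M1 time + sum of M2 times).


LB1 = sum(M1 times) + min(M2 times) = 32 + 1 = 33
LB2 = min(M1 times) + sum(M2 times) = 1 + 31 = 32
Lower bound = max(LB1, LB2) = max(33, 32) = 33

33


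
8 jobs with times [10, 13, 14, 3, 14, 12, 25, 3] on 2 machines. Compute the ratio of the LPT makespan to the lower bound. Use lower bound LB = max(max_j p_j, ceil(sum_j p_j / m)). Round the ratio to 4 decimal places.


LPT order: [25, 14, 14, 13, 12, 10, 3, 3]
Machine loads after assignment: [48, 46]
LPT makespan = 48
Lower bound = max(max_job, ceil(total/2)) = max(25, 47) = 47
Ratio = 48 / 47 = 1.0213

1.0213


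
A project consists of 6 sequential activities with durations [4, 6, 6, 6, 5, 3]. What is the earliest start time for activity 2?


Activity 2 starts after activities 1 through 1 complete.
Predecessor durations: [4]
ES = 4 = 4

4


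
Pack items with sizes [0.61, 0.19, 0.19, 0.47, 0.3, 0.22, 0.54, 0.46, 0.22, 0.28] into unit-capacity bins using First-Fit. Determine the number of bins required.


Place items sequentially using First-Fit:
  Item 0.61 -> new Bin 1
  Item 0.19 -> Bin 1 (now 0.8)
  Item 0.19 -> Bin 1 (now 0.99)
  Item 0.47 -> new Bin 2
  Item 0.3 -> Bin 2 (now 0.77)
  Item 0.22 -> Bin 2 (now 0.99)
  Item 0.54 -> new Bin 3
  Item 0.46 -> Bin 3 (now 1.0)
  Item 0.22 -> new Bin 4
  Item 0.28 -> Bin 4 (now 0.5)
Total bins used = 4

4


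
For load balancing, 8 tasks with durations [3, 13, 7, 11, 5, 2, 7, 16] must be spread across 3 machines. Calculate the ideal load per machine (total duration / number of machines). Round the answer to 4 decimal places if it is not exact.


Total processing time = 3 + 13 + 7 + 11 + 5 + 2 + 7 + 16 = 64
Number of machines = 3
Ideal balanced load = 64 / 3 = 21.3333

21.3333


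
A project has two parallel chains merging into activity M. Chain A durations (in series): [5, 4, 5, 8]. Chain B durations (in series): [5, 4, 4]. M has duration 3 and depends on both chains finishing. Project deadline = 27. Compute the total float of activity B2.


Forward pass: ES(B2) = sum of predecessors on chain B = 5
EF = ES + duration = 5 + 4 = 9
Backward pass: LF(M) = deadline = 27; LS(M) = 27 - 3 = 24
LF(B2) = LS(M) - sum(successors on chain B) = 24 - 4 = 20
LS = LF - duration = 20 - 4 = 16
Total float = LS - ES = 16 - 5 = 11

11


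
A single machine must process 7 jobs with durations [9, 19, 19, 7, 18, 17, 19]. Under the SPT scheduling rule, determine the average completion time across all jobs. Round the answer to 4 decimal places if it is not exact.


Sort jobs by processing time (SPT order): [7, 9, 17, 18, 19, 19, 19]
Compute completion times sequentially:
  Job 1: processing = 7, completes at 7
  Job 2: processing = 9, completes at 16
  Job 3: processing = 17, completes at 33
  Job 4: processing = 18, completes at 51
  Job 5: processing = 19, completes at 70
  Job 6: processing = 19, completes at 89
  Job 7: processing = 19, completes at 108
Sum of completion times = 374
Average completion time = 374/7 = 53.4286

53.4286


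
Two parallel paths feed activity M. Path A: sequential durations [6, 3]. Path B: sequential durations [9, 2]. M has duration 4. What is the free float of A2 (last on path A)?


ES(A2) = sum of predecessors on chain A = 6
EF(A2) = ES + duration = 6 + 3 = 9
Successor of A2 is M. ES(M) = max(sum(A), sum(B)) = max(9, 11) = 11
Free float = ES(successor) - EF(current) = 11 - 9 = 2

2


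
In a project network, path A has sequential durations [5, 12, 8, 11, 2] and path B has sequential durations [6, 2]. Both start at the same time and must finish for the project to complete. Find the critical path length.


Path A total = 5 + 12 + 8 + 11 + 2 = 38
Path B total = 6 + 2 = 8
Critical path = longest path = max(38, 8) = 38

38


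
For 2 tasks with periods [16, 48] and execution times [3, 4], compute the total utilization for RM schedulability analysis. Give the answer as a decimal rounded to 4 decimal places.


Compute individual utilizations (exact fractions):
  Task 1: C/T = 3/16 (approx. 0.1875)
  Task 2: C/T = 4/48 = 1/12 (approx. 0.0833)
Total utilization U = 3/16 + 1/12 = 13/48
Rounded to 4 decimal places: U = 0.2708
RM (Liu & Layland) bound for 2 tasks = 0.828427; compare with U = 13/48 (approx. 0.270833)
U <= bound, so schedulable by RM sufficient condition.

0.2708


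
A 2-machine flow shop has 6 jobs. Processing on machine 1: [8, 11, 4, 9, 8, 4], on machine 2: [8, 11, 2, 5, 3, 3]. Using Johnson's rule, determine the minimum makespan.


Apply Johnson's rule:
  Group 1 (a <= b): [(1, 8, 8), (2, 11, 11)]
  Group 2 (a > b): [(4, 9, 5), (5, 8, 3), (6, 4, 3), (3, 4, 2)]
Optimal job order: [1, 2, 4, 5, 6, 3]
Schedule:
  Job 1: M1 done at 8, M2 done at 16
  Job 2: M1 done at 19, M2 done at 30
  Job 4: M1 done at 28, M2 done at 35
  Job 5: M1 done at 36, M2 done at 39
  Job 6: M1 done at 40, M2 done at 43
  Job 3: M1 done at 44, M2 done at 46
Makespan = 46

46


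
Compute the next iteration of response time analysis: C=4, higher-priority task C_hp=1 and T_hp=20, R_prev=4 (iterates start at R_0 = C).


R_next = C + ceil(R_prev / T_hp) * C_hp
ceil(4 / 20) = ceil(0.2) = 1
Interference = 1 * 1 = 1
R_next = 4 + 1 = 5

5


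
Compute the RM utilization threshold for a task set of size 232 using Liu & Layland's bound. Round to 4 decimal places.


Compute 2^(1/232) = 1.0029921710
Subtract 1: 1.0029921710 - 1 = 0.0029921710
Multiply by n: 232 * 0.0029921710 = 0.6941836720
Round to 4 dp: 0.6942

0.6942


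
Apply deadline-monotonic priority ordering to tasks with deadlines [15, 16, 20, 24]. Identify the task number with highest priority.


Sort tasks by relative deadline (ascending):
  Task 1: deadline = 15
  Task 2: deadline = 16
  Task 3: deadline = 20
  Task 4: deadline = 24
Priority order (highest first): [1, 2, 3, 4]
Highest priority task = 1

1


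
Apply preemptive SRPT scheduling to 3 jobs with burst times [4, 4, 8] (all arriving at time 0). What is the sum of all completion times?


Since all jobs arrive at t=0, SRPT equals SPT ordering.
SPT order: [4, 4, 8]
Completion times:
  Job 1: p=4, C=4
  Job 2: p=4, C=8
  Job 3: p=8, C=16
Total completion time = 4 + 8 + 16 = 28

28


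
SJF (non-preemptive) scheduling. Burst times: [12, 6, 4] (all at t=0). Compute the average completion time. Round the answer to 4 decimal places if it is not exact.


SJF order (ascending): [4, 6, 12]
Completion times:
  Job 1: burst=4, C=4
  Job 2: burst=6, C=10
  Job 3: burst=12, C=22
Average completion = 36/3 = 12.0

12.0


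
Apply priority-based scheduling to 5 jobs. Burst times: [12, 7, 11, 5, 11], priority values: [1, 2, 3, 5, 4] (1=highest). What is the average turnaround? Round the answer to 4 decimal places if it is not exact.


Sort by priority (ascending = highest first):
Order: [(1, 12), (2, 7), (3, 11), (4, 11), (5, 5)]
Completion times:
  Priority 1, burst=12, C=12
  Priority 2, burst=7, C=19
  Priority 3, burst=11, C=30
  Priority 4, burst=11, C=41
  Priority 5, burst=5, C=46
Average turnaround = 148/5 = 29.6

29.6


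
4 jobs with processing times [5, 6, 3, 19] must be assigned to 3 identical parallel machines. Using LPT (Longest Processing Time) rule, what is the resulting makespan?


Sort jobs in decreasing order (LPT): [19, 6, 5, 3]
Assign each job to the least loaded machine:
  Machine 1: jobs [19], load = 19
  Machine 2: jobs [6], load = 6
  Machine 3: jobs [5, 3], load = 8
Makespan = max load = 19

19


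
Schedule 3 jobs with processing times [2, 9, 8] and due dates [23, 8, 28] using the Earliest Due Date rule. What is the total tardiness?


Sort by due date (EDD order): [(9, 8), (2, 23), (8, 28)]
Compute completion times and tardiness:
  Job 1: p=9, d=8, C=9, tardiness=max(0,9-8)=1
  Job 2: p=2, d=23, C=11, tardiness=max(0,11-23)=0
  Job 3: p=8, d=28, C=19, tardiness=max(0,19-28)=0
Total tardiness = 1

1


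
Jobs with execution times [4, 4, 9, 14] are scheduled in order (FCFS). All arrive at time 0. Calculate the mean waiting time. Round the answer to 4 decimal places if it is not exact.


FCFS order (as given): [4, 4, 9, 14]
Waiting times:
  Job 1: wait = 0
  Job 2: wait = 4
  Job 3: wait = 8
  Job 4: wait = 17
Sum of waiting times = 29
Average waiting time = 29/4 = 7.25

7.25


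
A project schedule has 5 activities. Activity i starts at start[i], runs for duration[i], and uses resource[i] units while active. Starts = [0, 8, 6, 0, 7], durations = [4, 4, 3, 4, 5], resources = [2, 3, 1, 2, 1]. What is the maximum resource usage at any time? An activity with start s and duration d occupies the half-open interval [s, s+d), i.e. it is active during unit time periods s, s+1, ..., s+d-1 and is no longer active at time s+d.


Each activity i is active on [start_i, start_i + duration_i).
Compute total resource usage per time slot:
  t=0: active resources = [2, 2], total = 4
  t=1: active resources = [2, 2], total = 4
  t=2: active resources = [2, 2], total = 4
  t=3: active resources = [2, 2], total = 4
  t=4: active resources = [], total = 0
  t=5: active resources = [], total = 0
  t=6: active resources = [1], total = 1
  t=7: active resources = [1, 1], total = 2
  t=8: active resources = [3, 1, 1], total = 5
  t=9: active resources = [3, 1], total = 4
  t=10: active resources = [3, 1], total = 4
  t=11: active resources = [3, 1], total = 4
Peak resource demand = 5

5


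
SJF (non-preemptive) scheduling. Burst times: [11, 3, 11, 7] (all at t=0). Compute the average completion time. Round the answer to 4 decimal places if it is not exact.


SJF order (ascending): [3, 7, 11, 11]
Completion times:
  Job 1: burst=3, C=3
  Job 2: burst=7, C=10
  Job 3: burst=11, C=21
  Job 4: burst=11, C=32
Average completion = 66/4 = 16.5

16.5


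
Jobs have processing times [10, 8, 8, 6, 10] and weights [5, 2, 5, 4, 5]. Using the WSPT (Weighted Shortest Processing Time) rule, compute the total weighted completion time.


Compute p/w ratios and sort ascending (WSPT): [(6, 4), (8, 5), (10, 5), (10, 5), (8, 2)]
Compute weighted completion times:
  Job (p=6,w=4): C=6, w*C=4*6=24
  Job (p=8,w=5): C=14, w*C=5*14=70
  Job (p=10,w=5): C=24, w*C=5*24=120
  Job (p=10,w=5): C=34, w*C=5*34=170
  Job (p=8,w=2): C=42, w*C=2*42=84
Total weighted completion time = 468

468
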